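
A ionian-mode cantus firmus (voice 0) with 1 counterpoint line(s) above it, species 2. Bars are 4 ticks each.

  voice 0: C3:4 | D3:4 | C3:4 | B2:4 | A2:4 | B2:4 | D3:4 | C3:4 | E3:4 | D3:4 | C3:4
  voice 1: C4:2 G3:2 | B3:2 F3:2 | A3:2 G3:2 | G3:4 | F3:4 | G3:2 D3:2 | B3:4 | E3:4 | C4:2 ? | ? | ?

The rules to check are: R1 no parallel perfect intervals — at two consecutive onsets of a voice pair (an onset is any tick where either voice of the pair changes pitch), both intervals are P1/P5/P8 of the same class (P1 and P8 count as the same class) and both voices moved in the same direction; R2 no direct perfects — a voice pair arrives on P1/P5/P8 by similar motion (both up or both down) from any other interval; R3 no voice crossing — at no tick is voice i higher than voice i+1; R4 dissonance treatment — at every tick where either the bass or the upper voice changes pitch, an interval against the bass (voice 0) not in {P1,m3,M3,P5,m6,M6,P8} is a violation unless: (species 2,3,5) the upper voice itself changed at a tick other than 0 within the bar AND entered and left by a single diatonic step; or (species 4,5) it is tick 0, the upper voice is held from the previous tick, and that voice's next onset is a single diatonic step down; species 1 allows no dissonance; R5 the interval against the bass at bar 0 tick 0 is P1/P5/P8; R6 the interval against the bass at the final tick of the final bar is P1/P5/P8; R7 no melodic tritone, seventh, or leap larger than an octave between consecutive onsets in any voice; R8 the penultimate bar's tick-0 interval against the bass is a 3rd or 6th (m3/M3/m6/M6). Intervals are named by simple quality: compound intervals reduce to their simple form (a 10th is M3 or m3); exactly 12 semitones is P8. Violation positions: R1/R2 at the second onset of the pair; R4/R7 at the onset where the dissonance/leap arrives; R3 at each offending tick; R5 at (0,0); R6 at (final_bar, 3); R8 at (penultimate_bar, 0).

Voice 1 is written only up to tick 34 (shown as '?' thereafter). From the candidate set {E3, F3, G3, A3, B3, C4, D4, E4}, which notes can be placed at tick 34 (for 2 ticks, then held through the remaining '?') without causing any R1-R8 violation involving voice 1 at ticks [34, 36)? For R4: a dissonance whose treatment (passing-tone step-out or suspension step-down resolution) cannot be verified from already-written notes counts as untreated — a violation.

{B3, C4, E3, E4, G3}

E3: legal
F3: violates R4
G3: legal
A3: violates R4
B3: legal
C4: legal
D4: violates R4
E4: legal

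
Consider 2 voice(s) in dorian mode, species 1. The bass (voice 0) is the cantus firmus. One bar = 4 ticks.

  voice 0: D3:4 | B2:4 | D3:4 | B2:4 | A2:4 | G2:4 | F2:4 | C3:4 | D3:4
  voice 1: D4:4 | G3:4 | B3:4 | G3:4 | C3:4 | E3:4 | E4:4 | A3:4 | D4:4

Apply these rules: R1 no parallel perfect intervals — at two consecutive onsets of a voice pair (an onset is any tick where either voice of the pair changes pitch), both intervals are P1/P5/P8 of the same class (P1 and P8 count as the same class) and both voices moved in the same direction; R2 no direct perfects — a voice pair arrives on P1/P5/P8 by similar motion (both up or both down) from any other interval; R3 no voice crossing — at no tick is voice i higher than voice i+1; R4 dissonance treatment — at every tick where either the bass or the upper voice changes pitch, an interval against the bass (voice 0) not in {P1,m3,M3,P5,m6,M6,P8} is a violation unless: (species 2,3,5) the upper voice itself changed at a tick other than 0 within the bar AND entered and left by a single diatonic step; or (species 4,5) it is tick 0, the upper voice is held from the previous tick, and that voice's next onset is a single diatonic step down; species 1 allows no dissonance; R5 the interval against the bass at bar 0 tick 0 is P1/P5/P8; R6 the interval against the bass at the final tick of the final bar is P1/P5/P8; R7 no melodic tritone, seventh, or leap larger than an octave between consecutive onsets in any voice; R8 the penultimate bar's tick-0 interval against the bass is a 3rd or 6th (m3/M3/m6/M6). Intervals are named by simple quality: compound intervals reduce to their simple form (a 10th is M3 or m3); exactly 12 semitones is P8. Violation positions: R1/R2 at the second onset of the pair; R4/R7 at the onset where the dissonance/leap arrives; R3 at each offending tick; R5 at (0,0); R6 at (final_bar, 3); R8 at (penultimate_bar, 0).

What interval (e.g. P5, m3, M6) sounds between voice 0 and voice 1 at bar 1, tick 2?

voice 0=B2 voice 1=G3 -> m6

m6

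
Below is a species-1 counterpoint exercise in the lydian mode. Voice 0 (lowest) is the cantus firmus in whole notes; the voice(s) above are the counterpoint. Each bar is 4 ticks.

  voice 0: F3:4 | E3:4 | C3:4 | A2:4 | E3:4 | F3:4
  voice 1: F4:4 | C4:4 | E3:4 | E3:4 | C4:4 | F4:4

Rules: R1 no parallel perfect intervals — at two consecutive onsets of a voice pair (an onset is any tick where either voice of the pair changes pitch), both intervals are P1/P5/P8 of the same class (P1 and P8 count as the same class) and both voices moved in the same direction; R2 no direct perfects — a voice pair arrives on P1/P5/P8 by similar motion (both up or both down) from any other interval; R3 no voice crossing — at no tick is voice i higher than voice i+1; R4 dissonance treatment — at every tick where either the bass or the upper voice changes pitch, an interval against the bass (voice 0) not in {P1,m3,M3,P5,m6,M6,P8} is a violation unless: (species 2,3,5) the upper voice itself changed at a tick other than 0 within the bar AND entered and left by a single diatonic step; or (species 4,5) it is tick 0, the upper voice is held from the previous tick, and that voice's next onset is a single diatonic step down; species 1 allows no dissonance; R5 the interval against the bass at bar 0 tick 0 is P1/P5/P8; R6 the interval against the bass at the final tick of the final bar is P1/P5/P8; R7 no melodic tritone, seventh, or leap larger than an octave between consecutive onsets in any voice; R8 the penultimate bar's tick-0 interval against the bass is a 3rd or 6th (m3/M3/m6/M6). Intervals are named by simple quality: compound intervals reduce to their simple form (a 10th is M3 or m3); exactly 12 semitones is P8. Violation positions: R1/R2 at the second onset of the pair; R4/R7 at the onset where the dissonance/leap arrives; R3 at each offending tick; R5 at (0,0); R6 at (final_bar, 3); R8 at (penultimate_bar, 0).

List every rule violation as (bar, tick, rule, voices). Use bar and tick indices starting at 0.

bar 0: v0=F3 v1=F4 downbeat P8
bar 1: v0=E3 v1=C4 downbeat m6
bar 2: v0=C3 v1=E3 downbeat M3
bar 3: v0=A2 v1=E3 downbeat P5
bar 4: v0=E3 v1=C4 downbeat m6
bar 5: v0=F3 v1=F4 downbeat P8
  -> R2 @ bar 5 tick 0 v(0, 1): E3/C4 m6 -> F3/F4 P8 similar

(5, 0, R2, (0, 1))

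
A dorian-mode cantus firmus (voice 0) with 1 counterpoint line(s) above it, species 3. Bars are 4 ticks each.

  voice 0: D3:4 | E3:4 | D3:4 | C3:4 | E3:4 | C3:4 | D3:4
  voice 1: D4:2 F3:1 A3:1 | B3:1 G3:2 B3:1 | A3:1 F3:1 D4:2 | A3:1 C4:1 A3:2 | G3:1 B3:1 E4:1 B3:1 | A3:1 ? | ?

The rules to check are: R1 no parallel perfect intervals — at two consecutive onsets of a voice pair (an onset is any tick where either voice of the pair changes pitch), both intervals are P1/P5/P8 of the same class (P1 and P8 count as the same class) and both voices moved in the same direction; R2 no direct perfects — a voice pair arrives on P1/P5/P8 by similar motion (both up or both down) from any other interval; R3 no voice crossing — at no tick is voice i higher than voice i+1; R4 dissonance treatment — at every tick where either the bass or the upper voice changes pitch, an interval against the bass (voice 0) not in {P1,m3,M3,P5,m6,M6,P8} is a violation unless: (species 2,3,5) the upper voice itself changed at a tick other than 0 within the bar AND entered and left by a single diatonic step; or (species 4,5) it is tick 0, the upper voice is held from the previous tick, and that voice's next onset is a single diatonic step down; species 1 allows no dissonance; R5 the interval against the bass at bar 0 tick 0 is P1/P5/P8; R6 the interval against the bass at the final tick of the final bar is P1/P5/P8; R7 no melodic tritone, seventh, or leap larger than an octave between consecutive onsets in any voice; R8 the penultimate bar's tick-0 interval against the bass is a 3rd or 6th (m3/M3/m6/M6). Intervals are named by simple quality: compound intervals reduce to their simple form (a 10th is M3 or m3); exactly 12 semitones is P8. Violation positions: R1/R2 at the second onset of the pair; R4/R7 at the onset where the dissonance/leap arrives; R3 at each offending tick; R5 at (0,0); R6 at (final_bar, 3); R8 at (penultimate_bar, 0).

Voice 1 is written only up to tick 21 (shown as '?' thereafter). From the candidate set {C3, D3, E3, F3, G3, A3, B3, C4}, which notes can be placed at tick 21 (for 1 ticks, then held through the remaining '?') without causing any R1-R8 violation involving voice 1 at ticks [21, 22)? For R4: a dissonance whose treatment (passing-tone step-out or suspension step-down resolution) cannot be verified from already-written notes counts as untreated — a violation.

C3: legal
D3: violates R4
E3: legal
F3: violates R4
G3: legal
A3: legal
B3: violates R4
C4: legal

{A3, C3, C4, E3, G3}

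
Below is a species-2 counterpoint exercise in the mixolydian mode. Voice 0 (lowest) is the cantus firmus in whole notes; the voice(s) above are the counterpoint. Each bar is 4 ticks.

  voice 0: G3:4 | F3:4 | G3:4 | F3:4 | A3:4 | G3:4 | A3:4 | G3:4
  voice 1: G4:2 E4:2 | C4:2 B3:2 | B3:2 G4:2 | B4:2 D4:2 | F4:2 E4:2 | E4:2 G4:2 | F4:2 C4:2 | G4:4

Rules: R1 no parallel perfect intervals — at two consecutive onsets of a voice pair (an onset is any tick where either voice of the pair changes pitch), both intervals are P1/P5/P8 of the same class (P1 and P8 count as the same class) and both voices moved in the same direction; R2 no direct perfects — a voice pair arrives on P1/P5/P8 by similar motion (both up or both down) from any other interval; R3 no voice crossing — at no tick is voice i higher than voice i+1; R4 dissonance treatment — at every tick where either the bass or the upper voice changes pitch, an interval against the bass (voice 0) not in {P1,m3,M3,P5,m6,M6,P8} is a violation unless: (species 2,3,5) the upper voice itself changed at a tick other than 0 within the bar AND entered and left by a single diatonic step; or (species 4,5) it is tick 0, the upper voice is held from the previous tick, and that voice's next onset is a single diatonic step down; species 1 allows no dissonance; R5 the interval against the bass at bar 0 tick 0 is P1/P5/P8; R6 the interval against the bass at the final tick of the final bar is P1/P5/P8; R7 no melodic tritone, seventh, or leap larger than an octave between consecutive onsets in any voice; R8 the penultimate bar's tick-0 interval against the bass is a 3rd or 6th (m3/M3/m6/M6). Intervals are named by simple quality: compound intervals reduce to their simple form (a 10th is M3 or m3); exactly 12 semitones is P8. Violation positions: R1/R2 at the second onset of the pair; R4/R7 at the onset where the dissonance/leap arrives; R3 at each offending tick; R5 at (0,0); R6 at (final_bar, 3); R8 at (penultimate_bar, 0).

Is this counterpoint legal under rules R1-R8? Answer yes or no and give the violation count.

No (3 violations)

bar 0: v0=G3 v1=G4 (P8)
bar 1: v0=F3 v1=C4 (P5)
bar 2: v0=G3 v1=B3 (M3)
bar 3: v0=F3 v1=B4 (TT)
bar 4: v0=A3 v1=F4 (m6)
bar 5: v0=G3 v1=E4 (M6)
bar 6: v0=A3 v1=F4 (m6)
bar 7: v0=G3 v1=G4 (P8)
  R2 @ bar1.0: G3/E4 M6 -> F3/C4 P5 similar
  R4 @ bar1.2: F3/B3 TT untreated
  R4 @ bar3.0: F3/B4 TT untreated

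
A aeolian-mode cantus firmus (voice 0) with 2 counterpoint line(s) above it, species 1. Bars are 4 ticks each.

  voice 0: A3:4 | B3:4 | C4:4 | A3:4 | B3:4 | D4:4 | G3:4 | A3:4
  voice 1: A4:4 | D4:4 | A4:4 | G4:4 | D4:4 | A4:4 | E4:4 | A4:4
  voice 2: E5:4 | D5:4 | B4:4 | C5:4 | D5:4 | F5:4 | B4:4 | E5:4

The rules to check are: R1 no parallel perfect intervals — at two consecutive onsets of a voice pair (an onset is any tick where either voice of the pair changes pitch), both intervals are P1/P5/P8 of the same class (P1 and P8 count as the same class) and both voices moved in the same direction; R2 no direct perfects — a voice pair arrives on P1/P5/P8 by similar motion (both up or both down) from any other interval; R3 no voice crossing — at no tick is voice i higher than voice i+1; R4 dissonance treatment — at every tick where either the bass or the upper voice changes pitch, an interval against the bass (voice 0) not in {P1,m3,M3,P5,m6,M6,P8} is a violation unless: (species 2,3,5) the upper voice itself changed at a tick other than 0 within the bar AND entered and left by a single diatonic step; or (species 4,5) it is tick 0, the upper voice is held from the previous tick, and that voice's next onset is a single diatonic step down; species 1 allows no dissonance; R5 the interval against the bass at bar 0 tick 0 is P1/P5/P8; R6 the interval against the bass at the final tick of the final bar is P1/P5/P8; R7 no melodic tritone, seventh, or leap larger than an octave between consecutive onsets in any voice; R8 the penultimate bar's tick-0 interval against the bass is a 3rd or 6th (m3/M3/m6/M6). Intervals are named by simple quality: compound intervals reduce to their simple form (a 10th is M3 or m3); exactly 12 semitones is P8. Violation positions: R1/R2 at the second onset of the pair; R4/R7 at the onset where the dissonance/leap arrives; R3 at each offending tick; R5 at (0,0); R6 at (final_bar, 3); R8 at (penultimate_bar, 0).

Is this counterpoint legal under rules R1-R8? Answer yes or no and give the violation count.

bar 0: v0=A3 v1=A4 v2=E5 (P5)
bar 1: v0=B3 v1=D4 v2=D5 (m3)
bar 2: v0=C4 v1=A4 v2=B4 (M7)
bar 3: v0=A3 v1=G4 v2=C5 (m3)
bar 4: v0=B3 v1=D4 v2=D5 (m3)
bar 5: v0=D4 v1=A4 v2=F5 (m3)
bar 6: v0=G3 v1=E4 v2=B4 (M3)
bar 7: v0=A3 v1=A4 v2=E5 (P5)
  R2 @ bar1.0: A4/E5 P5 -> D4/D5 P8 similar
  R4 @ bar2.0: C4/B4 M7 untreated
  R4 @ bar3.0: A3/G4 m7 untreated
  R2 @ bar5.0: B3/D4 m3 -> D4/A4 P5 similar
  R2 @ bar6.0: A4/F5 m6 -> E4/B4 P5 similar
  R7 @ bar6.0: F5->B4 leap 6st
  R1 @ bar7.0: E4/B4 P5 -> A4/E5 P5 similar
  R2 @ bar7.0: G3/E4 M6 -> A3/A4 P8 similar
  R2 @ bar7.0: G3/B4 M3 -> A3/E5 P5 similar

No (9 violations)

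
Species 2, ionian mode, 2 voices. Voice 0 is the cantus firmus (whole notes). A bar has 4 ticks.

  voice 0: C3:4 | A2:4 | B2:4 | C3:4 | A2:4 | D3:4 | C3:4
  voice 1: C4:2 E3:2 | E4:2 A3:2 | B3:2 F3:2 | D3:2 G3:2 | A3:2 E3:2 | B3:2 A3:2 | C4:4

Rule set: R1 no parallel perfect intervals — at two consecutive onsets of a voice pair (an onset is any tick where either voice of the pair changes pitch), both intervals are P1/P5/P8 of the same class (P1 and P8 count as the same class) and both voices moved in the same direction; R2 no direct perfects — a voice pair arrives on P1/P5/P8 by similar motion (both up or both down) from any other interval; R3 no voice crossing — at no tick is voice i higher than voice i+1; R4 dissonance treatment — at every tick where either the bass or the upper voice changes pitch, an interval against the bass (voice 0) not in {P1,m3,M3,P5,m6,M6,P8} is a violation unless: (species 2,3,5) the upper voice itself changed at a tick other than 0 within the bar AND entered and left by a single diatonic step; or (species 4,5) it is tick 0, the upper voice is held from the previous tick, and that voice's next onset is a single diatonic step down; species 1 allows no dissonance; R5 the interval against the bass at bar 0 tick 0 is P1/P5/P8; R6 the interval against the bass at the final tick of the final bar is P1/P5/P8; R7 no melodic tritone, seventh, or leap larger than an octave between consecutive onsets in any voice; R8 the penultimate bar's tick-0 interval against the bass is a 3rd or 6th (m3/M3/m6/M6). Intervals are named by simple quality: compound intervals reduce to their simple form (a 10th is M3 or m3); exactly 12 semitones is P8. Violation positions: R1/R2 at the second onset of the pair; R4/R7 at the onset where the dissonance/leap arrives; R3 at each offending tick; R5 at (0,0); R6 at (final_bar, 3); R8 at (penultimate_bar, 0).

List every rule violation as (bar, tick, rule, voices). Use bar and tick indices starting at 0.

(2, 0, R1, (0, 1))
(2, 2, R4, (0, 1))
(2, 2, R7, (1,))
(3, 0, R4, (0, 1))

bar 0: v0=C3 v1=C4 downbeat P8
bar 1: v0=A2 v1=E4 downbeat P5
bar 2: v0=B2 v1=B3 downbeat P8
bar 3: v0=C3 v1=D3 downbeat M2
bar 4: v0=A2 v1=A3 downbeat P8
bar 5: v0=D3 v1=B3 downbeat M6
bar 6: v0=C3 v1=C4 downbeat P8
  -> R1 @ bar 2 tick 0 v(0, 1): A2/A3 P8 -> B2/B3 P8 similar
  -> R4 @ bar 2 tick 2 v(0, 1): B2/F3 TT untreated
  -> R7 @ bar 2 tick 2 v(1,): B3->F3 leap 6st
  -> R4 @ bar 3 tick 0 v(0, 1): C3/D3 M2 untreated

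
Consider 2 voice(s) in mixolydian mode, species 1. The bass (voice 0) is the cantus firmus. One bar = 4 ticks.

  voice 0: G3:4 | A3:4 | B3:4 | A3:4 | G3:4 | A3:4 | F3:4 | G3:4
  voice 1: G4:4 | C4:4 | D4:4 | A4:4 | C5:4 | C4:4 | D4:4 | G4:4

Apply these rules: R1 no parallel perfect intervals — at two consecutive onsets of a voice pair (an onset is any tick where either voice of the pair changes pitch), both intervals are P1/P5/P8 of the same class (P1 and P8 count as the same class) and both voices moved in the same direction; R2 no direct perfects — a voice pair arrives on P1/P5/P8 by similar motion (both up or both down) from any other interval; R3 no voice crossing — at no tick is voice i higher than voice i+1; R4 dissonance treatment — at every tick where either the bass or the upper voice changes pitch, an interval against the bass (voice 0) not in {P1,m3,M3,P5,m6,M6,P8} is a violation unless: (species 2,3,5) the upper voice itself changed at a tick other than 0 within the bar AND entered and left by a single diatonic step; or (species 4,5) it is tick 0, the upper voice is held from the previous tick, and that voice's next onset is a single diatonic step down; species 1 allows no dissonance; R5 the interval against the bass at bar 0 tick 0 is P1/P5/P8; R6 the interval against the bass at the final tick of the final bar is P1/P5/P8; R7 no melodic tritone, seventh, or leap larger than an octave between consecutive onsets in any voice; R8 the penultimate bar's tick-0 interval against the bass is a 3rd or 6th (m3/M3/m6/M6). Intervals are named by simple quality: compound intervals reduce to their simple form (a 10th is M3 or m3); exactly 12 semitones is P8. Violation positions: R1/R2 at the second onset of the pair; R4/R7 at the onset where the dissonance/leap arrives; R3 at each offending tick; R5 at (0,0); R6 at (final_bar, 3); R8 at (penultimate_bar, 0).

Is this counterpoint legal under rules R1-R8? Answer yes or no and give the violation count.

bar 0: v0=G3 v1=G4 (P8)
bar 1: v0=A3 v1=C4 (m3)
bar 2: v0=B3 v1=D4 (m3)
bar 3: v0=A3 v1=A4 (P8)
bar 4: v0=G3 v1=C5 (P4)
bar 5: v0=A3 v1=C4 (m3)
bar 6: v0=F3 v1=D4 (M6)
bar 7: v0=G3 v1=G4 (P8)
  R4 @ bar4.0: G3/C5 P4 untreated
  R2 @ bar7.0: F3/D4 M6 -> G3/G4 P8 similar

No (2 violations)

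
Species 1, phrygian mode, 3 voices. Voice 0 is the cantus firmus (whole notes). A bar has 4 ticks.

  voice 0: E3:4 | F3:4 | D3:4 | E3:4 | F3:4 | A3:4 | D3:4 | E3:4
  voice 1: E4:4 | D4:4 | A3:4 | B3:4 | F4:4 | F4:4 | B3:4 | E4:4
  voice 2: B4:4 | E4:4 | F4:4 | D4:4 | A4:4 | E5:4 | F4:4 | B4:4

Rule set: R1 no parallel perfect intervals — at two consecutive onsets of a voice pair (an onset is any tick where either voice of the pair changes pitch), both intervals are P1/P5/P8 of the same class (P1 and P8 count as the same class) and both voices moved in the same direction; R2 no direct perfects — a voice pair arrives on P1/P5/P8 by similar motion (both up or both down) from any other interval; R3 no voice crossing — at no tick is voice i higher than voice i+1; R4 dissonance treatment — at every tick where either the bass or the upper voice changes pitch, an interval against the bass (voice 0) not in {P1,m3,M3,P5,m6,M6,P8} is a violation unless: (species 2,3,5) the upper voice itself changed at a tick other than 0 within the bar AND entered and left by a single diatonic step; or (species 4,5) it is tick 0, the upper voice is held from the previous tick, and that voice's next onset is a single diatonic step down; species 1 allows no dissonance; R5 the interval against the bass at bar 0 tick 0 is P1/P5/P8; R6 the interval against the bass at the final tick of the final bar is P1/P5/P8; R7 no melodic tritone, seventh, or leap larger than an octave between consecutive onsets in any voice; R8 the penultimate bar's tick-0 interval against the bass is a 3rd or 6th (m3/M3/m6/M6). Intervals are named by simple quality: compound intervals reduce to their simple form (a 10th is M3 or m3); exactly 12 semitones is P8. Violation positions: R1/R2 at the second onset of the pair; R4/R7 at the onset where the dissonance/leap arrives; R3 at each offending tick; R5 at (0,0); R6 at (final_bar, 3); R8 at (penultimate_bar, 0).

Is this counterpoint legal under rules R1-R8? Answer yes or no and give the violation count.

bar 0: v0=E3 v1=E4 v2=B4 (P5)
bar 1: v0=F3 v1=D4 v2=E4 (M7)
bar 2: v0=D3 v1=A3 v2=F4 (m3)
bar 3: v0=E3 v1=B3 v2=D4 (m7)
bar 4: v0=F3 v1=F4 v2=A4 (M3)
bar 5: v0=A3 v1=F4 v2=E5 (P5)
bar 6: v0=D3 v1=B3 v2=F4 (m3)
bar 7: v0=E3 v1=E4 v2=B4 (P5)
  R4 @ bar1.0: F3/E4 M7 untreated
  R2 @ bar2.0: F3/D4 M6 -> D3/A3 P5 similar
  R1 @ bar3.0: D3/A3 P5 -> E3/B3 P5 similar
  R4 @ bar3.0: E3/D4 m7 untreated
  R2 @ bar4.0: E3/B3 P5 -> F3/F4 P8 similar
  R7 @ bar4.0: B3->F4 leap 6st
  R2 @ bar5.0: F3/A4 M3 -> A3/E5 P5 similar
  R7 @ bar6.0: F4->B3 leap 6st
  R7 @ bar6.0: E5->F4 leap 11st
  R2 @ bar7.0: D3/B3 M6 -> E3/E4 P8 similar
  R2 @ bar7.0: D3/F4 m3 -> E3/B4 P5 similar
  R2 @ bar7.0: B3/F4 TT -> E4/B4 P5 similar
  R7 @ bar7.0: F4->B4 leap 6st

No (13 violations)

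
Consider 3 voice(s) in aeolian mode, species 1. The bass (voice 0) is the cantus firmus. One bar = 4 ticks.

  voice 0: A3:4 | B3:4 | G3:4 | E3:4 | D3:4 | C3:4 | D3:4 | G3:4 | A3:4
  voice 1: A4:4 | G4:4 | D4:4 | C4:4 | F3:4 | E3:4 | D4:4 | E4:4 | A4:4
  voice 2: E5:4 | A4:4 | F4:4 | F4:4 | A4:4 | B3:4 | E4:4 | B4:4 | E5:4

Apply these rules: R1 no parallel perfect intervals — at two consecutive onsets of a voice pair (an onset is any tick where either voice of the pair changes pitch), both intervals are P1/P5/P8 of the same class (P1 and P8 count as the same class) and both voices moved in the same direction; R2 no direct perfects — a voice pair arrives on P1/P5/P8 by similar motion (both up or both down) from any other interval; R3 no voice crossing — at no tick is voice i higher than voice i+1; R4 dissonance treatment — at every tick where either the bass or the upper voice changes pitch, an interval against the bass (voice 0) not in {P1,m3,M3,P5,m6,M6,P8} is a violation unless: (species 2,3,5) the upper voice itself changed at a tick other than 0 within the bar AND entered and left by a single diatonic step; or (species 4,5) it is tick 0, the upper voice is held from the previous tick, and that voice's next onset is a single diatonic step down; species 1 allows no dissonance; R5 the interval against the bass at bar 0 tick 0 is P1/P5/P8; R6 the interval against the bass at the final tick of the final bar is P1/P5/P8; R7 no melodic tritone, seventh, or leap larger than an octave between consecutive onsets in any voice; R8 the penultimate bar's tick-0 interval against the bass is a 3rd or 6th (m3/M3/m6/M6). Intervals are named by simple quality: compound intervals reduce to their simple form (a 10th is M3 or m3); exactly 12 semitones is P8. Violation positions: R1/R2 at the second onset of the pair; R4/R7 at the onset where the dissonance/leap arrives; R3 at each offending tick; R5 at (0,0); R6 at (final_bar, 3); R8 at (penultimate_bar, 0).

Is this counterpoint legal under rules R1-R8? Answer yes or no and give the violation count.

bar 0: v0=A3 v1=A4 v2=E5 (P5)
bar 1: v0=B3 v1=G4 v2=A4 (m7)
bar 2: v0=G3 v1=D4 v2=F4 (m7)
bar 3: v0=E3 v1=C4 v2=F4 (m2)
bar 4: v0=D3 v1=F3 v2=A4 (P5)
bar 5: v0=C3 v1=E3 v2=B3 (M7)
bar 6: v0=D3 v1=D4 v2=E4 (M2)
bar 7: v0=G3 v1=E4 v2=B4 (M3)
bar 8: v0=A3 v1=A4 v2=E5 (P5)
  R4 @ bar1.0: B3/A4 m7 untreated
  R2 @ bar2.0: B3/G4 m6 -> G3/D4 P5 similar
  R4 @ bar2.0: G3/F4 m7 untreated
  R4 @ bar3.0: E3/F4 m2 untreated
  R2 @ bar5.0: F3/A4 M3 -> E3/B3 P5 similar
  R4 @ bar5.0: C3/B3 M7 untreated
  R7 @ bar5.0: A4->B3 leap 10st
  R2 @ bar6.0: C3/E3 M3 -> D3/D4 P8 similar
  R4 @ bar6.0: D3/E4 M2 untreated
  R7 @ bar6.0: E3->D4 leap 10st
  R2 @ bar7.0: D4/E4 M2 -> E4/B4 P5 similar
  R1 @ bar8.0: E4/B4 P5 -> A4/E5 P5 similar
  R2 @ bar8.0: G3/E4 M6 -> A3/A4 P8 similar
  R2 @ bar8.0: G3/B4 M3 -> A3/E5 P5 similar

No (14 violations)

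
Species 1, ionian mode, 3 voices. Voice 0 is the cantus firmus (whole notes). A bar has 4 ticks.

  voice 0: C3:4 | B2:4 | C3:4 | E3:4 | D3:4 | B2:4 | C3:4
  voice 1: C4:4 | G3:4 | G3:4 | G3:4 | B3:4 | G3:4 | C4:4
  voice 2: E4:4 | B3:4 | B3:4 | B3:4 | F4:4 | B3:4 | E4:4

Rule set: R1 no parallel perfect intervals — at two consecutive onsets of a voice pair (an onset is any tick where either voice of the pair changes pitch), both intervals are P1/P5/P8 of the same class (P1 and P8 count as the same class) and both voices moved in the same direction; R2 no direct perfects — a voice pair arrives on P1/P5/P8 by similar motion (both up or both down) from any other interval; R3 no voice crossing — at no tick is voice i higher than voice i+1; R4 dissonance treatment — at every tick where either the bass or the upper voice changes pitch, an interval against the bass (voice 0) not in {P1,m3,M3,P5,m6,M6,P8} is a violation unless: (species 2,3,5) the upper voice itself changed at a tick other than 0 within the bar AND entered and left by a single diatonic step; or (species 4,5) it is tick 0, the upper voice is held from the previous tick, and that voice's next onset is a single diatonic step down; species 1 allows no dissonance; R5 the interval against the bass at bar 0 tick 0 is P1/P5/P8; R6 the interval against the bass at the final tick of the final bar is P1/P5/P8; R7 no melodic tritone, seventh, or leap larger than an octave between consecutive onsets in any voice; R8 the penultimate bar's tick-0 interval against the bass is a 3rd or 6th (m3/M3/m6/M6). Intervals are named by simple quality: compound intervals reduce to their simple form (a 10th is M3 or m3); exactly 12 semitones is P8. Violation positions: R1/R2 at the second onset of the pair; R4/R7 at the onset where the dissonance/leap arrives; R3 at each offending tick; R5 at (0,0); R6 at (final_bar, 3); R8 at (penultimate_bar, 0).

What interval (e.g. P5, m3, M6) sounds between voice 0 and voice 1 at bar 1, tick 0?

m6

voice 0=B2 voice 1=G3 -> m6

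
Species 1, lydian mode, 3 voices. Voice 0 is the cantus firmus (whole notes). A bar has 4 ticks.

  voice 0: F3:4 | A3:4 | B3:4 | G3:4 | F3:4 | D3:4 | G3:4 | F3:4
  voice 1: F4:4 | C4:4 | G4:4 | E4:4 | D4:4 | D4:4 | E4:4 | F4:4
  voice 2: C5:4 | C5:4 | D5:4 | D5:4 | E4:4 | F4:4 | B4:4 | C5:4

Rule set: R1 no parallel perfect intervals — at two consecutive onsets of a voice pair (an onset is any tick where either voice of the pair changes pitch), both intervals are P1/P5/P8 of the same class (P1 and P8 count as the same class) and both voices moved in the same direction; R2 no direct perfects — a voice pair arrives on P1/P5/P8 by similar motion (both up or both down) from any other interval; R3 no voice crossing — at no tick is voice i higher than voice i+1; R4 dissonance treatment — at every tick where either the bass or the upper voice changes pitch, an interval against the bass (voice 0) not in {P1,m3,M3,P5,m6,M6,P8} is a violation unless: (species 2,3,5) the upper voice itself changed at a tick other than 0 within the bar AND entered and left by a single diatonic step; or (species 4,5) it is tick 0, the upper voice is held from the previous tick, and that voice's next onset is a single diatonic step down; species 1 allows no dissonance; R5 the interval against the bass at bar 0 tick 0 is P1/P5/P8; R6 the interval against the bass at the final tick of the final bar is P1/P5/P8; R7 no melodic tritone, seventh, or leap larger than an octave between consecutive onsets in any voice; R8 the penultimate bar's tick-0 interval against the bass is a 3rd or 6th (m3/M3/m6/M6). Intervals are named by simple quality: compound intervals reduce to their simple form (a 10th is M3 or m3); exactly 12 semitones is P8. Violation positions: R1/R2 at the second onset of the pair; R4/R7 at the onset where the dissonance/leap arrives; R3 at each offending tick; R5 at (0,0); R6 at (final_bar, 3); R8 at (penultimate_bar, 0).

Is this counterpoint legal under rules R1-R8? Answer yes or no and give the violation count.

bar 0: v0=F3 v1=F4 v2=C5 (P5)
bar 1: v0=A3 v1=C4 v2=C5 (m3)
bar 2: v0=B3 v1=G4 v2=D5 (m3)
bar 3: v0=G3 v1=E4 v2=D5 (P5)
bar 4: v0=F3 v1=D4 v2=E4 (M7)
bar 5: v0=D3 v1=D4 v2=F4 (m3)
bar 6: v0=G3 v1=E4 v2=B4 (M3)
bar 7: v0=F3 v1=F4 v2=C5 (P5)
  R2 @ bar2.0: C4/C5 P8 -> G4/D5 P5 similar
  R4 @ bar4.0: F3/E4 M7 untreated
  R7 @ bar4.0: D5->E4 leap 10st
  R2 @ bar6.0: D4/F4 m3 -> E4/B4 P5 similar
  R7 @ bar6.0: F4->B4 leap 6st
  R1 @ bar7.0: E4/B4 P5 -> F4/C5 P5 similar

No (6 violations)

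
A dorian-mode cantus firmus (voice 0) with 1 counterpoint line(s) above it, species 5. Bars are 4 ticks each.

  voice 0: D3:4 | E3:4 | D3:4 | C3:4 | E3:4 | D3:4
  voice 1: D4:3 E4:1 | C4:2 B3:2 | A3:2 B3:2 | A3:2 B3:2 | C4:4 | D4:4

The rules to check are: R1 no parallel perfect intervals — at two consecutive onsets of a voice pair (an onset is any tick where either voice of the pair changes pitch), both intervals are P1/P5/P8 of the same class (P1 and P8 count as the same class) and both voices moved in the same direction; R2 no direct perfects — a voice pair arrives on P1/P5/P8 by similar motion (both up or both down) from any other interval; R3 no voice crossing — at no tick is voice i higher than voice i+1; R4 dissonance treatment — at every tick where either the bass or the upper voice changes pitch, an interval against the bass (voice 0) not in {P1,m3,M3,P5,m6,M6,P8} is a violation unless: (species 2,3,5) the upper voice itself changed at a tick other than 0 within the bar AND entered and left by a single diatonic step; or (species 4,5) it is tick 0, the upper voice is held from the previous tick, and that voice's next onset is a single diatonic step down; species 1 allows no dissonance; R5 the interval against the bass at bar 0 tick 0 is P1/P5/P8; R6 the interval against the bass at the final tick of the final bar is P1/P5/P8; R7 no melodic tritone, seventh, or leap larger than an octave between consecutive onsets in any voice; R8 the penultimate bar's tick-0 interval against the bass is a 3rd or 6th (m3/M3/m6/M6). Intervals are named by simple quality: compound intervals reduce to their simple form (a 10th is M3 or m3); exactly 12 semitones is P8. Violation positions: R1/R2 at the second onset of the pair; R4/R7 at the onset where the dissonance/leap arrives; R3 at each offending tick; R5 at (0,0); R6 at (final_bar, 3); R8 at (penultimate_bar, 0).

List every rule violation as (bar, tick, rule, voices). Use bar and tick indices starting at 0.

bar 0: v0=D3 v1=D4 downbeat P8
bar 1: v0=E3 v1=C4 downbeat m6
bar 2: v0=D3 v1=A3 downbeat P5
bar 3: v0=C3 v1=A3 downbeat M6
bar 4: v0=E3 v1=C4 downbeat m6
bar 5: v0=D3 v1=D4 downbeat P8
  -> R4 @ bar 0 tick 3 v(0, 1): D3/E4 M2 untreated
  -> R1 @ bar 2 tick 0 v(0, 1): E3/B3 P5 -> D3/A3 P5 similar

(0, 3, R4, (0, 1))
(2, 0, R1, (0, 1))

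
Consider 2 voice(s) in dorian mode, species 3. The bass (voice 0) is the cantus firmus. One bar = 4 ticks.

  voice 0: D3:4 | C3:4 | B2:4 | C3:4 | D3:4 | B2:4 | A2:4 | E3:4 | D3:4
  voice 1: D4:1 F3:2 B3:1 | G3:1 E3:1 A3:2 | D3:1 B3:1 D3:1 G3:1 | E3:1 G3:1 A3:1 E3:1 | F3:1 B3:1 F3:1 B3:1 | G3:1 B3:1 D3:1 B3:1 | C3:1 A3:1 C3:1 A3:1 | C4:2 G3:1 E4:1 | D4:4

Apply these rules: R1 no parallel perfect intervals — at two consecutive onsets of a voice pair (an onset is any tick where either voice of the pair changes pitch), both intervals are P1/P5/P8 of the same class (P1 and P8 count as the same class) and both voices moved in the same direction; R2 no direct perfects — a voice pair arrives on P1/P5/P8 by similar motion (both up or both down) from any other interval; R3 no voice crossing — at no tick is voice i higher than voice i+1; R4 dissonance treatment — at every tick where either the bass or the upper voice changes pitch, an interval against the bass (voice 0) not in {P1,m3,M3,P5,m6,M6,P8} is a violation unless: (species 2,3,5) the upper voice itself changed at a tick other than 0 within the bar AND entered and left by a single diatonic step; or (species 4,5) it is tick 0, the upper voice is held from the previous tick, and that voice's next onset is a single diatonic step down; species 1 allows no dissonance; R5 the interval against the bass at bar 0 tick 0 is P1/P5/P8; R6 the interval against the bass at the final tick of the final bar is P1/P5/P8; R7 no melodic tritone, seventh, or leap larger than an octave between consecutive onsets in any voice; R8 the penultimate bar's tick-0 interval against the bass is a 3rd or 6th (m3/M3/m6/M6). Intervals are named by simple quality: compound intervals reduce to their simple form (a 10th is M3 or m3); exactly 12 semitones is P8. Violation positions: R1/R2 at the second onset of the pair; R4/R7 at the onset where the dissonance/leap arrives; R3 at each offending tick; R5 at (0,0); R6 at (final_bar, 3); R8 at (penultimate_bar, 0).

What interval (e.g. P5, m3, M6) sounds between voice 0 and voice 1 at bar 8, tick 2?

voice 0=D3 voice 1=D4 -> P8

P8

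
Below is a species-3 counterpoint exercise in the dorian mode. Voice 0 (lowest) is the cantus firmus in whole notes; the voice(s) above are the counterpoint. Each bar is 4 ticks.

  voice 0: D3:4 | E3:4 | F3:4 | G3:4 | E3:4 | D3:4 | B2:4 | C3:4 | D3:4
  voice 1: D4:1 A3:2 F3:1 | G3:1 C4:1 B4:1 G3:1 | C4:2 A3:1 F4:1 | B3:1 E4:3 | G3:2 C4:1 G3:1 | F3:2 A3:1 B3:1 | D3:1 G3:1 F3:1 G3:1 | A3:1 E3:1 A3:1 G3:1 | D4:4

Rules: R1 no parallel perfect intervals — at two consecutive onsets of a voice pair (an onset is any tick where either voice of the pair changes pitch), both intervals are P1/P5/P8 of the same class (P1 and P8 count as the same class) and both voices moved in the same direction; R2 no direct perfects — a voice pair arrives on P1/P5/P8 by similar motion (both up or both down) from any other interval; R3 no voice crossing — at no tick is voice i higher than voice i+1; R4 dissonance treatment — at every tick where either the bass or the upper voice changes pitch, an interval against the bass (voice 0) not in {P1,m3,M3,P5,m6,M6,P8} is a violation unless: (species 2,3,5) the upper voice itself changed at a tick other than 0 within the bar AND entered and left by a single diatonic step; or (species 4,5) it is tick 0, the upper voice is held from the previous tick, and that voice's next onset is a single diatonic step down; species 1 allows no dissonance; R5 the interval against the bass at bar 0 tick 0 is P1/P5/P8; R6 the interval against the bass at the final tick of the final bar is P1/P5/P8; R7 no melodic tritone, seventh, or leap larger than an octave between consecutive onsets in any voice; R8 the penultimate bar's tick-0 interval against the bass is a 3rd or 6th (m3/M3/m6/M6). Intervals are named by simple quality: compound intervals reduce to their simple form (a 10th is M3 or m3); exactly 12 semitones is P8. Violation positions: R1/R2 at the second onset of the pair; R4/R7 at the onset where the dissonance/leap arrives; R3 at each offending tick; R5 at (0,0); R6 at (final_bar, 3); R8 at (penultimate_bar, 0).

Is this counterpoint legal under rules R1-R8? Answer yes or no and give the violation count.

No (5 violations)

bar 0: v0=D3 v1=D4 (P8)
bar 1: v0=E3 v1=G3 (m3)
bar 2: v0=F3 v1=C4 (P5)
bar 3: v0=G3 v1=B3 (M3)
bar 4: v0=E3 v1=G3 (m3)
bar 5: v0=D3 v1=F3 (m3)
bar 6: v0=B2 v1=D3 (m3)
bar 7: v0=C3 v1=A3 (M6)
bar 8: v0=D3 v1=D4 (P8)
  R7 @ bar1.2: C4->B4 leap 11st
  R7 @ bar1.3: B4->G3 leap 16st
  R2 @ bar2.0: E3/G3 m3 -> F3/C4 P5 similar
  R7 @ bar3.0: F4->B3 leap 6st
  R2 @ bar8.0: C3/G3 P5 -> D3/D4 P8 similar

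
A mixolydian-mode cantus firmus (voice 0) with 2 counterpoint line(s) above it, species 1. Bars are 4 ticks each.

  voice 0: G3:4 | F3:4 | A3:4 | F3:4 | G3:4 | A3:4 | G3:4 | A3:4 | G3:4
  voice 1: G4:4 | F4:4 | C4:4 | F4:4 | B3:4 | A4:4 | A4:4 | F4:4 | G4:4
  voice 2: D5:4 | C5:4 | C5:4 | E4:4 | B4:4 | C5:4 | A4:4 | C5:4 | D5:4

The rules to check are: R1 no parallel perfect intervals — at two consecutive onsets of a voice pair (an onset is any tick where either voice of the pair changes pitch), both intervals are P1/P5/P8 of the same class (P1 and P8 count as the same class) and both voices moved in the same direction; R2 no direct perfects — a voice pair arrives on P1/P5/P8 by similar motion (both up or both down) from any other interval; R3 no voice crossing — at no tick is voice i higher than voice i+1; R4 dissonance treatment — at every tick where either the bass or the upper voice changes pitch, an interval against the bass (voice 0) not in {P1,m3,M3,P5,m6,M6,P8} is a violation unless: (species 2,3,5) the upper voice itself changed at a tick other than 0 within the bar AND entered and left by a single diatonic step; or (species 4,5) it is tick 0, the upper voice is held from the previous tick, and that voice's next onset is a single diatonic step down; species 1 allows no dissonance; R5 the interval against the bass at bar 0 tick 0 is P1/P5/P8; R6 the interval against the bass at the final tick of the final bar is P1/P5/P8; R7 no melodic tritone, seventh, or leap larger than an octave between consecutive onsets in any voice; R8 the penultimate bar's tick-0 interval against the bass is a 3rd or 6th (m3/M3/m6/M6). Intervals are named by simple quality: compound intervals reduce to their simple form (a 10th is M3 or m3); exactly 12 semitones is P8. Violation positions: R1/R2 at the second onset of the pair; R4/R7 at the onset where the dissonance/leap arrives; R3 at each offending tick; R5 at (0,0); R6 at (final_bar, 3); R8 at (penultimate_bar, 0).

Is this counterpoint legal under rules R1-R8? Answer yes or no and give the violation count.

No (14 violations)

bar 0: v0=G3 v1=G4 v2=D5 (P5)
bar 1: v0=F3 v1=F4 v2=C5 (P5)
bar 2: v0=A3 v1=C4 v2=C5 (m3)
bar 3: v0=F3 v1=F4 v2=E4 (M7)
bar 4: v0=G3 v1=B3 v2=B4 (M3)
bar 5: v0=A3 v1=A4 v2=C5 (m3)
bar 6: v0=G3 v1=A4 v2=A4 (M2)
bar 7: v0=A3 v1=F4 v2=C5 (m3)
bar 8: v0=G3 v1=G4 v2=D5 (P5)
  R1 @ bar1.0: G3/G4 P8 -> F3/F4 P8 similar
  R1 @ bar1.0: G3/D5 P5 -> F3/C5 P5 similar
  R1 @ bar1.0: G4/D5 P5 -> F4/C5 P5 similar
  R3 @ bar3.0: F4 above E4
  R4 @ bar3.0: F3/E4 M7 untreated
  R3 @ bar3.1: F4 above E4
  R3 @ bar3.2: F4 above E4
  R3 @ bar3.3: F4 above E4
  R7 @ bar4.0: F4->B3 leap 6st
  R2 @ bar5.0: G3/B3 M3 -> A3/A4 P8 similar
  R7 @ bar5.0: B3->A4 leap 10st
  R4 @ bar6.0: G3/A4 M2 untreated
  R4 @ bar6.0: G3/A4 M2 untreated
  R1 @ bar8.0: F4/C5 P5 -> G4/D5 P5 similar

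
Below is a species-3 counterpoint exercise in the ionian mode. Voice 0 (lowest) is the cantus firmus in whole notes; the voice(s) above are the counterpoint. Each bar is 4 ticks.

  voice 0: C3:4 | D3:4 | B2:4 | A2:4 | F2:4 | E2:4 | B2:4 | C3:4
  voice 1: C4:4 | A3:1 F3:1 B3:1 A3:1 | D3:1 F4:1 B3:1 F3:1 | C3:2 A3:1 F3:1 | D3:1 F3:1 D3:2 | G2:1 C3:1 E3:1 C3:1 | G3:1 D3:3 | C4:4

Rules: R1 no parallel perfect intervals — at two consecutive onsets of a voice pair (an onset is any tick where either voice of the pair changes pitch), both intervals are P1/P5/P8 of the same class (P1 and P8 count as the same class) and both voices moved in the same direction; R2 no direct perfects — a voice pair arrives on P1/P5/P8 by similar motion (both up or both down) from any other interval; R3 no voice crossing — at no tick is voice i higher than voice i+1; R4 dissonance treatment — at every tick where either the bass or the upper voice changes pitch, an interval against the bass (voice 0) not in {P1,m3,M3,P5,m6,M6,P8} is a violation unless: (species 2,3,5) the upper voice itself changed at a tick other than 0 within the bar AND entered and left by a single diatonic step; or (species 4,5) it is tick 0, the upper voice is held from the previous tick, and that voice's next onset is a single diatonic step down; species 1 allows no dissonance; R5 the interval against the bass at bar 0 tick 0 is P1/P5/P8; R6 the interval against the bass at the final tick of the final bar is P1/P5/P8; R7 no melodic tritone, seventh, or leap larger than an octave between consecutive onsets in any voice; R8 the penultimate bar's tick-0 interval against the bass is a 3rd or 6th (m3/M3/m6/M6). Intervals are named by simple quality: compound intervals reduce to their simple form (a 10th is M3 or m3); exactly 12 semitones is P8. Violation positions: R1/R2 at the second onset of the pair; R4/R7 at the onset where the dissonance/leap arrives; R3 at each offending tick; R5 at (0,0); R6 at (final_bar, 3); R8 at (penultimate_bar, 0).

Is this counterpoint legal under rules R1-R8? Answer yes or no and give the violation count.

bar 0: v0=C3 v1=C4 (P8)
bar 1: v0=D3 v1=A3 (P5)
bar 2: v0=B2 v1=D3 (m3)
bar 3: v0=A2 v1=C3 (m3)
bar 4: v0=F2 v1=D3 (M6)
bar 5: v0=E2 v1=G2 (m3)
bar 6: v0=B2 v1=G3 (m6)
bar 7: v0=C3 v1=C4 (P8)
  R7 @ bar1.2: F3->B3 leap 6st
  R4 @ bar2.1: B2/F4 TT untreated
  R7 @ bar2.1: D3->F4 leap 15st
  R7 @ bar2.2: F4->B3 leap 6st
  R4 @ bar2.3: B2/F3 TT untreated
  R7 @ bar2.3: B3->F3 leap 6st
  R2 @ bar7.0: B2/D3 m3 -> C3/C4 P8 similar
  R7 @ bar7.0: D3->C4 leap 10st

No (8 violations)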